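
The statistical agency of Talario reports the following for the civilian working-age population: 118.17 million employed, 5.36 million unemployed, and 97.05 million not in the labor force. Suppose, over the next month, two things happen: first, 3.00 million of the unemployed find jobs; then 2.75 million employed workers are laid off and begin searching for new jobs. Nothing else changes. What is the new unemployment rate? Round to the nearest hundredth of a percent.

Initially, labor force = 118.17 + 5.36 = 123.53 million, so u = 5.36/123.53 = 4.34%.
After the first change, unemployed falls and employed rises by 3.00; labor force unchanged → E = 121.17, U = 2.36, labor force = 123.53 million.
After the second change, employed falls and unemployed rises by 2.75; labor force unchanged → E = 118.42, U = 5.11, labor force = 123.53 million.
New unemployment rate = 5.11 / 123.53 = 4.14%.

New unemployment rate ≈ 4.14%.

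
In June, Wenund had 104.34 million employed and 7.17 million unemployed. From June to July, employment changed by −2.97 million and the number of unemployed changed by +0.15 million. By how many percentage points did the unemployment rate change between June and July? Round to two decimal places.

June: labor force = 104.34 + 7.17 = 111.51; u = 7.17/111.51 = 6.43%.
July: labor force = 101.37 + 7.32 = 108.69; u = 7.32/108.69 = 6.73%.
Change = 6.73% − 6.43% = +0.30 pp.

The unemployment rate changed by +0.30 percentage points.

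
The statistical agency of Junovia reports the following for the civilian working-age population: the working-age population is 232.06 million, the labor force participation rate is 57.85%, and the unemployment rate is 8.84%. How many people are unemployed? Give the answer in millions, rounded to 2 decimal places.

About 11.87 million are unemployed.

Labor force = 0.5785 × 232.06 = 134.25 million.
Unemployed = 0.0884 × 134.25 ≈ 11.87 million.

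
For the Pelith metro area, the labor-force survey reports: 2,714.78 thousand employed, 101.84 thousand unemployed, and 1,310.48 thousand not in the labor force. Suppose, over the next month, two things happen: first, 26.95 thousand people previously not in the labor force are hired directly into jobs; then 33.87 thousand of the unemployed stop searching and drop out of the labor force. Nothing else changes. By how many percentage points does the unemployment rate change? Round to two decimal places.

The unemployment rate changes by −1.20 percentage points.

Initially, labor force = 2,714.78 + 101.84 = 2,816.62 thousand, so u = 101.84/2,816.62 = 3.62%.
After the first change, employed and labor force both rise by 26.95; unemployed unchanged → E = 2,741.73, U = 101.84, labor force = 2,843.57 thousand.
After the second change, unemployed and labor force both fall by 33.87 → E = 2,741.73, U = 67.97, labor force = 2,809.70 thousand.
New unemployment rate = 67.97 / 2,809.70 = 2.42%.
Change = 2.42% − 3.62% = −1.20 percentage points.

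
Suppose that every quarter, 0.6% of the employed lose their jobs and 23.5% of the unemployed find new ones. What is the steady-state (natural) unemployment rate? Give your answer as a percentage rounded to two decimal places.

Steady-state unemployment rate ≈ 2.49%.

At steady state the flows balance: s·E = f·U, so U/(E+U) = s/(s+f).
u* = 0.6 / (0.6 + 23.5) = 0.6 / 24.10 = 2.49%.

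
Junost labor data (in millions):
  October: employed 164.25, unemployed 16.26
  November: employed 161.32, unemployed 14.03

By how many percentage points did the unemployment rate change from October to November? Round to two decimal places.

The unemployment rate changed by −1.01 percentage points.

October: labor force = 164.25 + 16.26 = 180.51; u = 16.26/180.51 = 9.01%.
November: labor force = 161.32 + 14.03 = 175.35; u = 14.03/175.35 = 8.00%.
Change = 8.00% − 9.01% = −1.01 pp.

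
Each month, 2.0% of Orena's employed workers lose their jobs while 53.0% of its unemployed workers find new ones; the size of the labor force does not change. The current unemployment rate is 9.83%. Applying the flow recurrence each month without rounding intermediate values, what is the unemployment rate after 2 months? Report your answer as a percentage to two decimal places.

Unemployment rate after two months ≈ 4.89%.

With a fixed labor force, u_{t+1} = u_t + s·(1−u_t) − f·u_t = u_t·(1−s−f) + s.
Here 1−s−f = 0.450 and s = 0.020.
u_1 = 0.098300 × 0.450 + 0.020 = 0.064235.
u_2 = 0.064235 × 0.450 + 0.020 = 0.048906.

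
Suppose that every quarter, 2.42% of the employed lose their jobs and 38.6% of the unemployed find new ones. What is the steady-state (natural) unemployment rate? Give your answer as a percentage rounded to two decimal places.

At steady state the flows balance: s·E = f·U, so U/(E+U) = s/(s+f).
u* = 2.42 / (2.42 + 38.6) = 2.42 / 41.02 = 5.90%.

Steady-state unemployment rate ≈ 5.90%.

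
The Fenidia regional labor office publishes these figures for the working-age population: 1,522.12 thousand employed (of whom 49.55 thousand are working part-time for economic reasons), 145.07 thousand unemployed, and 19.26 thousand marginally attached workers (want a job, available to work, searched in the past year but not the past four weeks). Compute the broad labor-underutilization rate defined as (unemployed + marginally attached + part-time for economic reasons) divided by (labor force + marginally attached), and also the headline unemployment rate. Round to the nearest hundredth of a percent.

Broad underutilization rate ≈ 12.68%; headline unemployment rate ≈ 8.70%.

Labor force = 1,522.12 + 145.07 = 1,667.19 thousand.
Numerator = 145.07 + 19.26 + 49.55 = 213.88 thousand.
Denominator = 1,667.19 + 19.26 = 1,686.45 thousand.
Broad rate = 213.88 / 1,686.45 = 12.68%.
Headline unemployment rate = 145.07 / 1,667.19 = 8.70%.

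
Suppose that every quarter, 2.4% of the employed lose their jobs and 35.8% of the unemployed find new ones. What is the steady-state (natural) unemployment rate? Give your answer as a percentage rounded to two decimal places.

At steady state the flows balance: s·E = f·U, so U/(E+U) = s/(s+f).
u* = 2.4 / (2.4 + 35.8) = 2.4 / 38.20 = 6.28%.

Steady-state unemployment rate ≈ 6.28%.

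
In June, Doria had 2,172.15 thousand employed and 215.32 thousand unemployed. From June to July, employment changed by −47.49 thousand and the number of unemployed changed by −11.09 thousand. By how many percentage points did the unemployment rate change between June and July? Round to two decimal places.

June: labor force = 2,172.15 + 215.32 = 2,387.47; u = 215.32/2,387.47 = 9.02%.
July: labor force = 2,124.66 + 204.23 = 2,328.89; u = 204.23/2,328.89 = 8.77%.
Change = 8.77% − 9.02% = −0.25 pp.

The unemployment rate changed by −0.25 percentage points.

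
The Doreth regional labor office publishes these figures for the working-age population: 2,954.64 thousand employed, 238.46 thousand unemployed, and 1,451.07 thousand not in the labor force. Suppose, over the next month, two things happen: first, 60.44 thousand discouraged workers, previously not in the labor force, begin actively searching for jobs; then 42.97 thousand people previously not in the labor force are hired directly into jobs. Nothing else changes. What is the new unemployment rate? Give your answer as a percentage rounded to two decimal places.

Initially, labor force = 2,954.64 + 238.46 = 3,193.10 thousand, so u = 238.46/3,193.10 = 7.47%.
After the first change, unemployed and labor force both rise by 60.44 → E = 2,954.64, U = 298.90, labor force = 3,253.54 thousand.
After the second change, employed and labor force both rise by 42.97; unemployed unchanged → E = 2,997.61, U = 298.90, labor force = 3,296.51 thousand.
New unemployment rate = 298.90 / 3,296.51 = 9.07%.

New unemployment rate ≈ 9.07%.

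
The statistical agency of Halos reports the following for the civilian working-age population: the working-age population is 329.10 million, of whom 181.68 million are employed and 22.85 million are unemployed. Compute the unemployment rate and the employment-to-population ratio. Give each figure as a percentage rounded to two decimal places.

Unemployment rate ≈ 11.17%; employment-population ratio ≈ 55.21%.

Labor force = employed + unemployed = 181.68 + 22.85 = 204.53 million.
Unemployment rate = 22.85 / 204.53 = 11.17%.
Employment-population ratio = 181.68 / 329.10 = 55.21%.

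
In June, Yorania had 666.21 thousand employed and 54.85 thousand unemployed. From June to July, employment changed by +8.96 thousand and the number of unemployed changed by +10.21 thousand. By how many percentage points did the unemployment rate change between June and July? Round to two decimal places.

The unemployment rate changed by +1.18 percentage points.

June: labor force = 666.21 + 54.85 = 721.06; u = 54.85/721.06 = 7.61%.
July: labor force = 675.17 + 65.06 = 740.23; u = 65.06/740.23 = 8.79%.
Change = 8.79% − 7.61% = +1.18 pp.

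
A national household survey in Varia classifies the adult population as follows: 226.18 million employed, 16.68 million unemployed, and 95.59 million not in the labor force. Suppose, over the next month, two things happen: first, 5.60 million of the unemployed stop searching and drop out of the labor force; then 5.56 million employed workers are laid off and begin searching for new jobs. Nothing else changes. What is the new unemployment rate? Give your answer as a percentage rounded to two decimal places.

New unemployment rate ≈ 7.01%.

Initially, labor force = 226.18 + 16.68 = 242.86 million, so u = 16.68/242.86 = 6.87%.
After the first change, unemployed and labor force both fall by 5.60 → E = 226.18, U = 11.08, labor force = 237.26 million.
After the second change, employed falls and unemployed rises by 5.56; labor force unchanged → E = 220.62, U = 16.64, labor force = 237.26 million.
New unemployment rate = 16.64 / 237.26 = 7.01%.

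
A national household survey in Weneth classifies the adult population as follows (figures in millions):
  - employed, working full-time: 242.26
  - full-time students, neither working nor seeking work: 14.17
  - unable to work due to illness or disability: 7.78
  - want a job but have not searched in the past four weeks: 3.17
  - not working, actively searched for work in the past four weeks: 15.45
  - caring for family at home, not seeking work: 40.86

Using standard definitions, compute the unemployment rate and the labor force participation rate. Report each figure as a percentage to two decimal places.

Employed = 242.26 million.
Unemployed = 15.45 million.
Labor force = 242.26 + 15.45 = 257.71 million.
Not in labor force = 14.17 + 7.78 + 3.17 + 40.86 = 65.98 million (those not working and not actively searching are outside the labor force — including those who want a job but have given up searching).
Civilian working-age population = 257.71 + 65.98 = 323.69 million.
Unemployment rate = 15.45 / 257.71 = 6.00%.
Labor force participation rate = 257.71 / 323.69 = 79.62%.

Unemployment rate ≈ 6.00%; labor force participation rate ≈ 79.62%.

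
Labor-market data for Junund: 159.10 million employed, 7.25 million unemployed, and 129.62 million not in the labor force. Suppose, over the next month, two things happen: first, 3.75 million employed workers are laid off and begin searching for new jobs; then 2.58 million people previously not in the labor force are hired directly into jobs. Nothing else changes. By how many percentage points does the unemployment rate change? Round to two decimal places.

The unemployment rate changes by +2.15 percentage points.

Initially, labor force = 159.10 + 7.25 = 166.35 million, so u = 7.25/166.35 = 4.36%.
After the first change, employed falls and unemployed rises by 3.75; labor force unchanged → E = 155.35, U = 11.00, labor force = 166.35 million.
After the second change, employed and labor force both rise by 2.58; unemployed unchanged → E = 157.93, U = 11.00, labor force = 168.93 million.
New unemployment rate = 11.00 / 168.93 = 6.51%.
Change = 6.51% − 4.36% = +2.15 percentage points.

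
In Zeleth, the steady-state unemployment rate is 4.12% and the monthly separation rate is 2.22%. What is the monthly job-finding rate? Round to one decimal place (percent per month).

Job-finding rate ≈ 51.7% per month.

From u* = s/(s+f): f = s·(1−u)/u.
f = 2.22 × (1 − 0.0412) / 0.0412 = 2.1285 / 0.0412 ≈ 51.7% per month.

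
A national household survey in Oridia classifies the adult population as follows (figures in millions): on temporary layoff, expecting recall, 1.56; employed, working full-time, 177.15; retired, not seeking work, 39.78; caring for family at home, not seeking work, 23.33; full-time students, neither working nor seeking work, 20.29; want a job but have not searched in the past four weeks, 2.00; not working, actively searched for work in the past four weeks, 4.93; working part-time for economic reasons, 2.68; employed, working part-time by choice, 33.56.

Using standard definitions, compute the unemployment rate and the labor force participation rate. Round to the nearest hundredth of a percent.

Unemployment rate ≈ 2.95%; labor force participation rate ≈ 72.03%.

Employed = 177.15 + 2.68 + 33.56 = 213.39 million (anyone who worked, including part-time for economic reasons, counts as employed).
Unemployed = 1.56 + 4.93 = 6.49 million (jobless and actively searching, or on temporary layoff).
Labor force = 213.39 + 6.49 = 219.88 million.
Not in labor force = 39.78 + 23.33 + 20.29 + 2.00 = 85.40 million (those not working and not actively searching are outside the labor force — including those who want a job but have given up searching).
Civilian working-age population = 219.88 + 85.40 = 305.28 million.
Unemployment rate = 6.49 / 219.88 = 2.95%.
Labor force participation rate = 219.88 / 305.28 = 72.03%.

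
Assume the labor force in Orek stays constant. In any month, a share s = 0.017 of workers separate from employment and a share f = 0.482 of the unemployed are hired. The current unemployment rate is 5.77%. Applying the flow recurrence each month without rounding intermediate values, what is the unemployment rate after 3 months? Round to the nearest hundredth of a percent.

With a fixed labor force, u_{t+1} = u_t + s·(1−u_t) − f·u_t = u_t·(1−s−f) + s.
Here 1−s−f = 0.501 and s = 0.017.
u_1 = 0.057700 × 0.501 + 0.017 = 0.045908.
u_2 = 0.045908 × 0.501 + 0.017 = 0.040000.
u_3 = 0.040000 × 0.501 + 0.017 = 0.037040.

Unemployment rate after three months ≈ 3.70%.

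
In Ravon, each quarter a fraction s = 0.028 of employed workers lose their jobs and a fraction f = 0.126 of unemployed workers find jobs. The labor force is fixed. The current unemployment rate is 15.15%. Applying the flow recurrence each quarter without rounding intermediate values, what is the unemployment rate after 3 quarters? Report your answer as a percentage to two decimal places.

Unemployment rate after three quarters ≈ 16.35%.

With a fixed labor force, u_{t+1} = u_t + s·(1−u_t) − f·u_t = u_t·(1−s−f) + s.
Here 1−s−f = 0.846 and s = 0.028.
u_1 = 0.151500 × 0.846 + 0.028 = 0.156169.
u_2 = 0.156169 × 0.846 + 0.028 = 0.160119.
u_3 = 0.160119 × 0.846 + 0.028 = 0.163461.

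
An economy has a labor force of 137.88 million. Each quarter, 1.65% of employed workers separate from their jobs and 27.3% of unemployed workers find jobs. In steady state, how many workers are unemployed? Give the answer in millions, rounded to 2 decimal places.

About 7.86 million are unemployed in steady state.

Steady-state unemployment rate u* = s/(s+f) = 1.65/(1.65+27.3) = 0.056995.
Unemployed = u* × labor force = 0.056995 × 137.88 ≈ 7.86 million.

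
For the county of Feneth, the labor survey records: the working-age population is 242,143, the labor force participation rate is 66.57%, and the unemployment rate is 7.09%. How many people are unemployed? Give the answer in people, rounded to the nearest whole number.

Labor force = 0.6657 × 242,143 = 161,195.
Unemployed = 0.0709 × 161,195 ≈ 11,429.

About 11,429 are unemployed.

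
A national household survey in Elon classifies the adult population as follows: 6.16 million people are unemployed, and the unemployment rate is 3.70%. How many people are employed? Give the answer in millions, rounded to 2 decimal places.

Labor force = U / u = 6.16 / 0.0370 ≈ 166.49 million.
Employed = labor force − unemployed = 166.49 − 6.16 = 160.33 million.

About 160.33 million are employed.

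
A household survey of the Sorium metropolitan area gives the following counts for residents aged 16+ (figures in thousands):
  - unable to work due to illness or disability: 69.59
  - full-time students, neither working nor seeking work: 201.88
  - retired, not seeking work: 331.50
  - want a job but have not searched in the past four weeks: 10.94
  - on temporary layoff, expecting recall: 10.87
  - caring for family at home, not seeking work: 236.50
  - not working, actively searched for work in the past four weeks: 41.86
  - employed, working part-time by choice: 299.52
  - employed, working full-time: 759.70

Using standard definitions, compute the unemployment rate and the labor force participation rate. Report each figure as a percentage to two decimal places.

Employed = 299.52 + 759.70 = 1,059.22 thousand.
Unemployed = 10.87 + 41.86 = 52.73 thousand (jobless and actively searching, or on temporary layoff).
Labor force = 1,059.22 + 52.73 = 1,111.95 thousand.
Not in labor force = 69.59 + 201.88 + 331.50 + 10.94 + 236.50 = 850.41 thousand (those not working and not actively searching are outside the labor force — including those who want a job but have given up searching).
Civilian working-age population = 1,111.95 + 850.41 = 1,962.36 thousand.
Unemployment rate = 52.73 / 1,111.95 = 4.74%.
Labor force participation rate = 1,111.95 / 1,962.36 = 56.66%.

Unemployment rate ≈ 4.74%; labor force participation rate ≈ 56.66%.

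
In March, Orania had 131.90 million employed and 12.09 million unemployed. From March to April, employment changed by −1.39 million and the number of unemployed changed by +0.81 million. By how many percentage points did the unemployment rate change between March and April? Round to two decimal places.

March: labor force = 131.90 + 12.09 = 143.99; u = 12.09/143.99 = 8.40%.
April: labor force = 130.51 + 12.90 = 143.41; u = 12.90/143.41 = 9.00%.
Change = 9.00% − 8.40% = +0.60 pp.

The unemployment rate changed by +0.60 percentage points.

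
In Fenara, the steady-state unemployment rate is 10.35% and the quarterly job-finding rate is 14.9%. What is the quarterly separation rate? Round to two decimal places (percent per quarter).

Separation rate ≈ 1.72% per quarter.

From u* = s/(s+f): s = u·f/(1−u).
s = 0.1035 × 14.9 / (1 − 0.1035) = 1.5421 / 0.8965 ≈ 1.72% per quarter.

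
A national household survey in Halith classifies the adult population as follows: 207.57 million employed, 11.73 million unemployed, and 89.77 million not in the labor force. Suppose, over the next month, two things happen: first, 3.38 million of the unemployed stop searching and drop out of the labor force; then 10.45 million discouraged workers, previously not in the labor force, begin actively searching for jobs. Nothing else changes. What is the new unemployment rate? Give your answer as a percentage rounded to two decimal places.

New unemployment rate ≈ 8.30%.

Initially, labor force = 207.57 + 11.73 = 219.30 million, so u = 11.73/219.30 = 5.35%.
After the first change, unemployed and labor force both fall by 3.38 → E = 207.57, U = 8.35, labor force = 215.92 million.
After the second change, unemployed and labor force both rise by 10.45 → E = 207.57, U = 18.80, labor force = 226.37 million.
New unemployment rate = 18.80 / 226.37 = 8.30%.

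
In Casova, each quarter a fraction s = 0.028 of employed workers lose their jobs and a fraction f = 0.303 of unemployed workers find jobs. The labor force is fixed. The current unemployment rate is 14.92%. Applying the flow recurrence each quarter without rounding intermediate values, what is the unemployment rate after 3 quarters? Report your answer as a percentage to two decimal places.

With a fixed labor force, u_{t+1} = u_t + s·(1−u_t) − f·u_t = u_t·(1−s−f) + s.
Here 1−s−f = 0.669 and s = 0.028.
u_1 = 0.149200 × 0.669 + 0.028 = 0.127815.
u_2 = 0.127815 × 0.669 + 0.028 = 0.113508.
u_3 = 0.113508 × 0.669 + 0.028 = 0.103937.

Unemployment rate after three quarters ≈ 10.39%.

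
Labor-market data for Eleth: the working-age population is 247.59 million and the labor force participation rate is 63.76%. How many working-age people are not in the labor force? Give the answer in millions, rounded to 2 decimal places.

About 89.73 million are not in the labor force.

Share not in the labor force = 1 − 0.6376 = 0.3624.
Not in labor force = 0.3624 × 247.59 ≈ 89.73 million.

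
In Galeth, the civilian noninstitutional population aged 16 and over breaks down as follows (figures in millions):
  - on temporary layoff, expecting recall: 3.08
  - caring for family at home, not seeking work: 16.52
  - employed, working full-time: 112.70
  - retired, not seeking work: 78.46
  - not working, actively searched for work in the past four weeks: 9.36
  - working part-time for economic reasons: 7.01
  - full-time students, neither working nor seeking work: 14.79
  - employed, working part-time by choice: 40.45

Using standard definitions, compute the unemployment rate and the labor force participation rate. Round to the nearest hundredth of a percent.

Unemployment rate ≈ 7.21%; labor force participation rate ≈ 61.13%.

Employed = 112.70 + 7.01 + 40.45 = 160.16 million (anyone who worked, including part-time for economic reasons, counts as employed).
Unemployed = 3.08 + 9.36 = 12.44 million (jobless and actively searching, or on temporary layoff).
Labor force = 160.16 + 12.44 = 172.60 million.
Not in labor force = 16.52 + 78.46 + 14.79 = 109.77 million (those not working and not actively searching are outside the labor force).
Civilian working-age population = 172.60 + 109.77 = 282.37 million.
Unemployment rate = 12.44 / 172.60 = 7.21%.
Labor force participation rate = 172.60 / 282.37 = 61.13%.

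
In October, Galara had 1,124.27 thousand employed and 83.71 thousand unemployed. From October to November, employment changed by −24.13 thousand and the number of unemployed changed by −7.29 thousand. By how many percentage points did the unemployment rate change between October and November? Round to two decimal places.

October: labor force = 1,124.27 + 83.71 = 1,207.98; u = 83.71/1,207.98 = 6.93%.
November: labor force = 1,100.14 + 76.42 = 1,176.56; u = 76.42/1,176.56 = 6.50%.
Change = 6.50% − 6.93% = −0.43 pp.

The unemployment rate changed by −0.43 percentage points.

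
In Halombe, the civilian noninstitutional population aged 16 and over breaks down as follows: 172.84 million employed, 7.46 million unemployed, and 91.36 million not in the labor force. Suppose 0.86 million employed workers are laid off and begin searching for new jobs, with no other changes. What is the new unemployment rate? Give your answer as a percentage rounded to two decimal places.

New unemployment rate ≈ 4.61%.

Initially, labor force = 172.84 + 7.46 = 180.30 million, so u = 7.46/180.30 = 4.14%.
After the change, employed falls and unemployed rises by 0.86; labor force unchanged → E = 171.98, U = 8.32, labor force = 180.30 million.
New unemployment rate = 8.32 / 180.30 = 4.61%.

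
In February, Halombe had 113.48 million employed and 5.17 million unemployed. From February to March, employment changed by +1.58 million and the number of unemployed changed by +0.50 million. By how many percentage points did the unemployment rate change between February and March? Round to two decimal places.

February: labor force = 113.48 + 5.17 = 118.65; u = 5.17/118.65 = 4.36%.
March: labor force = 115.06 + 5.67 = 120.73; u = 5.67/120.73 = 4.70%.
Change = 4.70% − 4.36% = +0.34 pp.

The unemployment rate changed by +0.34 percentage points.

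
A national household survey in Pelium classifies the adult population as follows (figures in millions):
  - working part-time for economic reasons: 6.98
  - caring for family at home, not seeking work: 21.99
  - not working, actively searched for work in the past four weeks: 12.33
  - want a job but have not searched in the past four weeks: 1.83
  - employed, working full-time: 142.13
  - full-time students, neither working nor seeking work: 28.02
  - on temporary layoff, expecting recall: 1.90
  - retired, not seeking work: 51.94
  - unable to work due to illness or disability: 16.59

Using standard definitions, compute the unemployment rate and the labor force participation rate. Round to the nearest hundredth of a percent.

Employed = 6.98 + 142.13 = 149.11 million (anyone who worked, including part-time for economic reasons, counts as employed).
Unemployed = 12.33 + 1.90 = 14.23 million (jobless and actively searching, or on temporary layoff).
Labor force = 149.11 + 14.23 = 163.34 million.
Not in labor force = 21.99 + 1.83 + 28.02 + 51.94 + 16.59 = 120.37 million (those not working and not actively searching are outside the labor force — including those who want a job but have given up searching).
Civilian working-age population = 163.34 + 120.37 = 283.71 million.
Unemployment rate = 14.23 / 163.34 = 8.71%.
Labor force participation rate = 163.34 / 283.71 = 57.57%.

Unemployment rate ≈ 8.71%; labor force participation rate ≈ 57.57%.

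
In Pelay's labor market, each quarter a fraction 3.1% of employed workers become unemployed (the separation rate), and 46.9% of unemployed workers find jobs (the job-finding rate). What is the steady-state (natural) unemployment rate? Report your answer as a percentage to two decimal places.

Steady-state unemployment rate ≈ 6.20%.

At steady state the flows balance: s·E = f·U, so U/(E+U) = s/(s+f).
u* = 3.1 / (3.1 + 46.9) = 3.1 / 50.00 = 6.20%.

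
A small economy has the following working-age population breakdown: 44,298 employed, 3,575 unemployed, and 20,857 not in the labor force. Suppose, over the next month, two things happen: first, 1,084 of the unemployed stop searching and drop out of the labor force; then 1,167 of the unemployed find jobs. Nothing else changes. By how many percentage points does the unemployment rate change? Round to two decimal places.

Initially, labor force = 44,298 + 3,575 = 47,873, so u = 3,575/47,873 = 7.47%.
After the first change, unemployed and labor force both fall by 1,084 → E = 44,298, U = 2,491, labor force = 46,789.
After the second change, unemployed falls and employed rises by 1,167; labor force unchanged → E = 45,465, U = 1,324, labor force = 46,789.
New unemployment rate = 1,324 / 46,789 = 2.83%.
Change = 2.83% − 7.47% = −4.64 percentage points.

The unemployment rate changes by −4.64 percentage points.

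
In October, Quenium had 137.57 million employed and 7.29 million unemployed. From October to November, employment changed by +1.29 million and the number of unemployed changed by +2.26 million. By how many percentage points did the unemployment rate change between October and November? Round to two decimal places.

October: labor force = 137.57 + 7.29 = 144.86; u = 7.29/144.86 = 5.03%.
November: labor force = 138.86 + 9.55 = 148.41; u = 9.55/148.41 = 6.43%.
Change = 6.43% − 5.03% = +1.40 pp.

The unemployment rate changed by +1.40 percentage points.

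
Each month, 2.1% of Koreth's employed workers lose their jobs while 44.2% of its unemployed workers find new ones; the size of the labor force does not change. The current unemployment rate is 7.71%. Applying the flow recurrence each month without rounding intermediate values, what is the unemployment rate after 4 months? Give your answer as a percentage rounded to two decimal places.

With a fixed labor force, u_{t+1} = u_t + s·(1−u_t) − f·u_t = u_t·(1−s−f) + s.
Here 1−s−f = 0.537 and s = 0.021.
u_1 = 0.077100 × 0.537 + 0.021 = 0.062403.
u_2 = 0.062403 × 0.537 + 0.021 = 0.054510.
u_3 = 0.054510 × 0.537 + 0.021 = 0.050272.
u_4 = 0.050272 × 0.537 + 0.021 = 0.047996.

Unemployment rate after four months ≈ 4.80%.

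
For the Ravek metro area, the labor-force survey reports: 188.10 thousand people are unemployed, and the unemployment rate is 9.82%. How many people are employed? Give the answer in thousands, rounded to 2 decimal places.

Labor force = U / u = 188.10 / 0.0982 ≈ 1,915.48 thousand.
Employed = labor force − unemployed = 1,915.48 − 188.10 = 1,727.38 thousand.

About 1,727.38 thousand are employed.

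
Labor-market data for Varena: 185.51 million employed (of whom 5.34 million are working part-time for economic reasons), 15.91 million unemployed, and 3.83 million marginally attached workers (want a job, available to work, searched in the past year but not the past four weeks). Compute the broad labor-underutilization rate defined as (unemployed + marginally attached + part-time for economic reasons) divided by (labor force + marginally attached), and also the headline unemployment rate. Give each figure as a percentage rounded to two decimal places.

Broad underutilization rate ≈ 12.22%; headline unemployment rate ≈ 7.90%.

Labor force = 185.51 + 15.91 = 201.42 million.
Numerator = 15.91 + 3.83 + 5.34 = 25.08 million.
Denominator = 201.42 + 3.83 = 205.25 million.
Broad rate = 25.08 / 205.25 = 12.22%.
Headline unemployment rate = 15.91 / 201.42 = 7.90%.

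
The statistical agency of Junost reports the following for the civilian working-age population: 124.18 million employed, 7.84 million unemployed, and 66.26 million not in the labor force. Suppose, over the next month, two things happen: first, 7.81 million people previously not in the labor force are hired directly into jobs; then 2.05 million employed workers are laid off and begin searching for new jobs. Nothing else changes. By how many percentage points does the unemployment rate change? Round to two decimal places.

Initially, labor force = 124.18 + 7.84 = 132.02 million, so u = 7.84/132.02 = 5.94%.
After the first change, employed and labor force both rise by 7.81; unemployed unchanged → E = 131.99, U = 7.84, labor force = 139.83 million.
After the second change, employed falls and unemployed rises by 2.05; labor force unchanged → E = 129.94, U = 9.89, labor force = 139.83 million.
New unemployment rate = 9.89 / 139.83 = 7.07%.
Change = 7.07% − 5.94% = +1.13 percentage points.

The unemployment rate changes by +1.13 percentage points.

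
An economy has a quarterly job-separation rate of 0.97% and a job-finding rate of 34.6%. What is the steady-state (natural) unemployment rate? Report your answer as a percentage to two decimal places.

Steady-state unemployment rate ≈ 2.73%.

At steady state the flows balance: s·E = f·U, so U/(E+U) = s/(s+f).
u* = 0.97 / (0.97 + 34.6) = 0.97 / 35.57 = 2.73%.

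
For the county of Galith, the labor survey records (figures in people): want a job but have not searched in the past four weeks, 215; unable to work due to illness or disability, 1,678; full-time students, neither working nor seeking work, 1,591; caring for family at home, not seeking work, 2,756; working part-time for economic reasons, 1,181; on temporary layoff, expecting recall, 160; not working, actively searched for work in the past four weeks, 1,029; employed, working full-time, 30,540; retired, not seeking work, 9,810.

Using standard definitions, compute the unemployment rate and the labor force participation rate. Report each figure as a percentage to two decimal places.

Employed = 1,181 + 30,540 = 31,721 (anyone who worked, including part-time for economic reasons, counts as employed).
Unemployed = 160 + 1,029 = 1,189 (jobless and actively searching, or on temporary layoff).
Labor force = 31,721 + 1,189 = 32,910.
Not in labor force = 215 + 1,678 + 1,591 + 2,756 + 9,810 = 16,050 (those not working and not actively searching are outside the labor force — including those who want a job but have given up searching).
Civilian working-age population = 32,910 + 16,050 = 48,960.
Unemployment rate = 1,189 / 32,910 = 3.61%.
Labor force participation rate = 32,910 / 48,960 = 67.22%.

Unemployment rate ≈ 3.61%; labor force participation rate ≈ 67.22%.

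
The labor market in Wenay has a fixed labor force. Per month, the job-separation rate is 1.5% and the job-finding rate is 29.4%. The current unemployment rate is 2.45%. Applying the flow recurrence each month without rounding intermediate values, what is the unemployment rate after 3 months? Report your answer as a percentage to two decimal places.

With a fixed labor force, u_{t+1} = u_t + s·(1−u_t) − f·u_t = u_t·(1−s−f) + s.
Here 1−s−f = 0.691 and s = 0.015.
u_1 = 0.024500 × 0.691 + 0.015 = 0.031929.
u_2 = 0.031929 × 0.691 + 0.015 = 0.037063.
u_3 = 0.037063 × 0.691 + 0.015 = 0.040611.

Unemployment rate after three months ≈ 4.06%.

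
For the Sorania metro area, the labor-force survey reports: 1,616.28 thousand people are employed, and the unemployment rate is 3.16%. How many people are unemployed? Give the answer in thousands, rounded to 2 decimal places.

About 52.74 thousand are unemployed.

Let U be the number unemployed. The labor force is E + U, and U/(E+U) = 0.0316.
So U = 0.0316 × 1,616.28 / (1 − 0.0316) = 51.0744 / 0.9684 ≈ 52.74 thousand.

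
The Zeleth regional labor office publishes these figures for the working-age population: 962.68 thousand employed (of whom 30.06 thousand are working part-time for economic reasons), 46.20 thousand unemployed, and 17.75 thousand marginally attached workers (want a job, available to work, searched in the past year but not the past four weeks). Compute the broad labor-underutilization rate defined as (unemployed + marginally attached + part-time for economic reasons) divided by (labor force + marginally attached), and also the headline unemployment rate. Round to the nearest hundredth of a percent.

Broad underutilization rate ≈ 9.16%; headline unemployment rate ≈ 4.58%.

Labor force = 962.68 + 46.20 = 1,008.88 thousand.
Numerator = 46.20 + 17.75 + 30.06 = 94.01 thousand.
Denominator = 1,008.88 + 17.75 = 1,026.63 thousand.
Broad rate = 94.01 / 1,026.63 = 9.16%.
Headline unemployment rate = 46.20 / 1,008.88 = 4.58%.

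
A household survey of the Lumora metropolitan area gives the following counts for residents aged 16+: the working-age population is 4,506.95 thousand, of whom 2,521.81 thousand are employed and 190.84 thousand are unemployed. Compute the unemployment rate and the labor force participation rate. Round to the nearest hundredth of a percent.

Unemployment rate ≈ 7.04%; labor force participation rate ≈ 60.19%.

Labor force = employed + unemployed = 2,521.81 + 190.84 = 2,712.65 thousand.
Unemployment rate = 190.84 / 2,712.65 = 7.04%.
Labor force participation rate = 2,712.65 / 4,506.95 = 60.19%.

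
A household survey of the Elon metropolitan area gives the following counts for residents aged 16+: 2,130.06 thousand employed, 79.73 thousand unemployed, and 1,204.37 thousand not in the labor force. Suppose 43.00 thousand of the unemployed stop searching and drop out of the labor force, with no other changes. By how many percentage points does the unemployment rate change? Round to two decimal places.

Initially, labor force = 2,130.06 + 79.73 = 2,209.79 thousand, so u = 79.73/2,209.79 = 3.61%.
After the change, unemployed and labor force both fall by 43.00 → E = 2,130.06, U = 36.73, labor force = 2,166.79 thousand.
New unemployment rate = 36.73 / 2,166.79 = 1.70%.
Change = 1.70% − 3.61% = −1.91 percentage points.

The unemployment rate changes by −1.91 percentage points.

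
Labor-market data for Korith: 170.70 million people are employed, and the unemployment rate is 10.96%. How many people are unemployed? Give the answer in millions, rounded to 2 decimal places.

Let U be the number unemployed. The labor force is E + U, and U/(E+U) = 0.1096.
So U = 0.1096 × 170.70 / (1 − 0.1096) = 18.7087 / 0.8904 ≈ 21.01 million.

About 21.01 million are unemployed.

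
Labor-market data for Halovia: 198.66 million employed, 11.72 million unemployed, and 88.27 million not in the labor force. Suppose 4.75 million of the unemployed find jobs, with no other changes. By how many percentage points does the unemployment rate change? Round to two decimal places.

Initially, labor force = 198.66 + 11.72 = 210.38 million, so u = 11.72/210.38 = 5.57%.
After the change, unemployed falls and employed rises by 4.75; labor force unchanged → E = 203.41, U = 6.97, labor force = 210.38 million.
New unemployment rate = 6.97 / 210.38 = 3.31%.
Change = 3.31% − 5.57% = −2.26 percentage points.

The unemployment rate changes by −2.26 percentage points.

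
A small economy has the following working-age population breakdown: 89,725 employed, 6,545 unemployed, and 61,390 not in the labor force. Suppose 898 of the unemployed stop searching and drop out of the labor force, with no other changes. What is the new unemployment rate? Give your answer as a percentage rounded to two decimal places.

Initially, labor force = 89,725 + 6,545 = 96,270, so u = 6,545/96,270 = 6.80%.
After the change, unemployed and labor force both fall by 898 → E = 89,725, U = 5,647, labor force = 95,372.
New unemployment rate = 5,647 / 95,372 = 5.92%.

New unemployment rate ≈ 5.92%.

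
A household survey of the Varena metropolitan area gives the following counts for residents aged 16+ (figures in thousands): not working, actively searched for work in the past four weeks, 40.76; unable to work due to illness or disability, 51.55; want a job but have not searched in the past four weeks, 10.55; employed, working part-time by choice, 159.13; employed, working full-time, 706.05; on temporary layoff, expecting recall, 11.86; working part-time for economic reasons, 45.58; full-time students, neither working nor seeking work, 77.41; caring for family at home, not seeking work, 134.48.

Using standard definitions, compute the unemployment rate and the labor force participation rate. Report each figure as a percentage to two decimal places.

Unemployment rate ≈ 5.46%; labor force participation rate ≈ 77.86%.

Employed = 159.13 + 706.05 + 45.58 = 910.76 thousand (anyone who worked, including part-time for economic reasons, counts as employed).
Unemployed = 40.76 + 11.86 = 52.62 thousand (jobless and actively searching, or on temporary layoff).
Labor force = 910.76 + 52.62 = 963.38 thousand.
Not in labor force = 51.55 + 10.55 + 77.41 + 134.48 = 273.99 thousand (those not working and not actively searching are outside the labor force — including those who want a job but have given up searching).
Civilian working-age population = 963.38 + 273.99 = 1,237.37 thousand.
Unemployment rate = 52.62 / 963.38 = 5.46%.
Labor force participation rate = 963.38 / 1,237.37 = 77.86%.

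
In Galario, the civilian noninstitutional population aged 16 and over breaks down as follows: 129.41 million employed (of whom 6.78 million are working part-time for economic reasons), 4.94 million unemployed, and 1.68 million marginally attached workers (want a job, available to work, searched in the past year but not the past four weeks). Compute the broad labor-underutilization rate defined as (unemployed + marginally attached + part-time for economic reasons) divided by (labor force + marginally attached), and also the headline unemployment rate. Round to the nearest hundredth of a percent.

Broad underutilization rate ≈ 9.85%; headline unemployment rate ≈ 3.68%.

Labor force = 129.41 + 4.94 = 134.35 million.
Numerator = 4.94 + 1.68 + 6.78 = 13.40 million.
Denominator = 134.35 + 1.68 = 136.03 million.
Broad rate = 13.40 / 136.03 = 9.85%.
Headline unemployment rate = 4.94 / 134.35 = 3.68%.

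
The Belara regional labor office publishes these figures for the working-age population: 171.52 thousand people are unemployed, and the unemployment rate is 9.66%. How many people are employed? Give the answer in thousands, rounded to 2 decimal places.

About 1,604.05 thousand are employed.

Labor force = U / u = 171.52 / 0.0966 ≈ 1,775.57 thousand.
Employed = labor force − unemployed = 1,775.57 − 171.52 = 1,604.05 thousand.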